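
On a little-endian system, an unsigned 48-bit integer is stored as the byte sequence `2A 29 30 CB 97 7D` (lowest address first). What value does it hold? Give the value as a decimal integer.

Little-endian stores the least-significant byte at the lowest address.
Reassemble most-significant byte first: 7D 97 CB 30 29 2A → 0x7D97CB30292A.
0x7D97CB30292A = 138090902464810.

138090902464810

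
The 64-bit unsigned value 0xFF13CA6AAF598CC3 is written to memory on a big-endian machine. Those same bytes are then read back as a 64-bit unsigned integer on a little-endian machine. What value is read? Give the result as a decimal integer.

Stored big-endian, the bytes at ascending addresses are FF 13 CA 6A AF 59 8C C3.
Read back as little-endian, the first byte is least significant, giving 0xC38C59AF6ACA13FF.
0xC38C59AF6ACA13FF = 14090735944081216511.

14090735944081216511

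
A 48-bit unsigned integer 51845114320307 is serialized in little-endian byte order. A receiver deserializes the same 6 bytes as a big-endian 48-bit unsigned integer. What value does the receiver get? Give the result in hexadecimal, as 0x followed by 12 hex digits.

51845114320307 in 48-bit hexadecimal is 0x2F27219F55B3.
Stored little-endian, the bytes at ascending addresses are B3 55 9F 21 27 2F.
Read back as big-endian, the last byte is least significant, giving 0xB3559F21272F.

0xB3559F21272F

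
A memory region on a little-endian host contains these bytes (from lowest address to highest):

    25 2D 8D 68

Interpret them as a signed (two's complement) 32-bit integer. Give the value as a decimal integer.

1754082597

In little-endian order the low byte comes first in memory.
Reassemble most-significant byte first: 68 8D 2D 25 → 0x688D2D25.
0x688D2D25 = 1754082597.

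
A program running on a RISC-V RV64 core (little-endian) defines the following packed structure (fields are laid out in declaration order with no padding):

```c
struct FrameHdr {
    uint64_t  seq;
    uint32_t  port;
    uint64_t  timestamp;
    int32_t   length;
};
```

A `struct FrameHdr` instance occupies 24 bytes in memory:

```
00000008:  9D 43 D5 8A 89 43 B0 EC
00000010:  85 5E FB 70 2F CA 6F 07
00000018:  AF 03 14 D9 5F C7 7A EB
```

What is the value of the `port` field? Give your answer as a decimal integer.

1895521925

`port` follows `seq` (8 bytes), so it starts at byte offset 8 and occupies 4 bytes.
Bytes at offsets 8..11: 85 5E FB 70.
Little-endian: lowest address holds the least-significant byte.
Reassemble most-significant byte first: 70 FB 5E 85 → 0x70FB5E85.
0x70FB5E85 = 1895521925.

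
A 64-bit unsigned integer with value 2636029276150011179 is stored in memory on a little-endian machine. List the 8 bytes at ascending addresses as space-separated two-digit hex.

2B 95 73 0E A9 0E 95 24

2636029276150011179 in hexadecimal, padded to 64 bits, is 0x24950EA90E73952B.
Split into bytes (most-significant first): 24 95 0E A9 0E 73 95 2B.
In little-endian order the low byte comes first in memory.
So at ascending addresses the bytes are 2B 95 73 0E A9 0E 95 24.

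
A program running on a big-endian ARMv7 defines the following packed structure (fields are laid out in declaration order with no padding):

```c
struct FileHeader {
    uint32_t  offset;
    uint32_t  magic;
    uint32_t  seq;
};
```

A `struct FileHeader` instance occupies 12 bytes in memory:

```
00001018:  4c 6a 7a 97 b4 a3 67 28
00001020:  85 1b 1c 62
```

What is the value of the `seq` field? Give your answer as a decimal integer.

2233146466

`seq` follows `offset` (4 B), `magic` (4 B), so it starts at offset 4 + 4 = 8 and occupies 4 bytes.
Bytes at offsets 8..11: 85 1B 1C 62.
Big-endian stores the most-significant byte at the lowest address.
The bytes are already most-significant first: 0x851B1C62.
0x851B1C62 = 2233146466.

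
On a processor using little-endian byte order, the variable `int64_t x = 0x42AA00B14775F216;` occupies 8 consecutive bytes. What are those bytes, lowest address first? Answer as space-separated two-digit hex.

16 F2 75 47 B1 00 AA 42

Split into bytes (most-significant first): 42 AA 00 B1 47 75 F2 16.
Little-endian: lowest address holds the least-significant byte.
So at ascending addresses the bytes are 16 F2 75 47 B1 00 AA 42.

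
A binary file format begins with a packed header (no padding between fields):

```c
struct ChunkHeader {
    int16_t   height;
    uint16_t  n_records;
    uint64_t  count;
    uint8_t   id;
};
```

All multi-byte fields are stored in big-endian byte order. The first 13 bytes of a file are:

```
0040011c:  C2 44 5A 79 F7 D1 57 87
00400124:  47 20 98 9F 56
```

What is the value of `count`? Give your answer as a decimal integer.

`count` follows `height` (2 B), `n_records` (2 B), so it starts at offset 2 + 2 = 4 and occupies 8 bytes.
Bytes at offsets 4..11: F7 D1 57 87 47 20 98 9F.
In big-endian order the high byte comes first in memory.
The bytes are already most-significant first: 0xF7D157874720989F.
0xF7D157874720989F = 17857150236026247327.

17857150236026247327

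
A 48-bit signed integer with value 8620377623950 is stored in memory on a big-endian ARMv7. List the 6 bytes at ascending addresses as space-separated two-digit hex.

8620377623950 in hexadecimal, padded to 48 bits, is 0x07D7168BCD8E.
Split into bytes (most-significant first): 07 D7 16 8B CD 8E.
Big-endian stores the most-significant byte at the lowest address.
So the memory order matches the most-significant-first order: 07 D7 16 8B CD 8E.

07 D7 16 8B CD 8E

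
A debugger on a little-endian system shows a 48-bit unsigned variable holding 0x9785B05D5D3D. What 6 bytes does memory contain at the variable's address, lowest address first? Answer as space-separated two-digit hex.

Split into bytes (most-significant first): 97 85 B0 5D 5D 3D.
In little-endian order the low byte comes first in memory.
So at ascending addresses the bytes are 3D 5D 5D B0 85 97.

3D 5D 5D B0 85 97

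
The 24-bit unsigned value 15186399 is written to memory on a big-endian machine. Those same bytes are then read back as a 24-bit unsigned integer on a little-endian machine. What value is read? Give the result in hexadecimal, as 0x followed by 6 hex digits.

0xDFB9E7

15186399 in 24-bit hexadecimal is 0xE7B9DF.
Stored big-endian, the bytes at ascending addresses are E7 B9 DF.
Read back as little-endian, the first byte is least significant, giving 0xDFB9E7.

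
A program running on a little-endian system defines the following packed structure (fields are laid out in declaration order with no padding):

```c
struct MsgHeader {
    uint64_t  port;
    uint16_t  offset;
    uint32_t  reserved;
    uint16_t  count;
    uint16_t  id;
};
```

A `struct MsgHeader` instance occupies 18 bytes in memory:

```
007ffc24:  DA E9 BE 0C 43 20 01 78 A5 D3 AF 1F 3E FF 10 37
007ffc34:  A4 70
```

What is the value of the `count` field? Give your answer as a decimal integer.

`count` follows `port` (8 B), `offset` (2 B), `reserved` (4 B), so it starts at offset 8 + 2 + 4 = 14 and occupies 2 bytes.
Bytes at offsets 14..15: 10 37.
Little-endian: lowest address holds the least-significant byte.
Reassemble most-significant byte first: 37 10 → 0x3710.
0x3710 = 14096.

14096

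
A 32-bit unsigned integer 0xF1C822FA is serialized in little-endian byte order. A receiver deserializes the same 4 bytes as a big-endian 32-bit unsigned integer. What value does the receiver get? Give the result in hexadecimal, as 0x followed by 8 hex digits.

0xFA22C8F1

Stored little-endian, the bytes at ascending addresses are FA 22 C8 F1.
Read back as big-endian, the last byte is least significant, giving 0xFA22C8F1.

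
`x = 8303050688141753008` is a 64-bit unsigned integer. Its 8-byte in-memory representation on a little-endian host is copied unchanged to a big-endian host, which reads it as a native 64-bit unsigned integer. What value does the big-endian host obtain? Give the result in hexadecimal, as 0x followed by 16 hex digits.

8303050688141753008 in 64-bit hexadecimal is 0x733A5C9C02C07AB0.
Stored little-endian, the bytes at ascending addresses are B0 7A C0 02 9C 5C 3A 73.
Read back as big-endian, the last byte is least significant, giving 0xB07AC0029C5C3A73.

0xB07AC0029C5C3A73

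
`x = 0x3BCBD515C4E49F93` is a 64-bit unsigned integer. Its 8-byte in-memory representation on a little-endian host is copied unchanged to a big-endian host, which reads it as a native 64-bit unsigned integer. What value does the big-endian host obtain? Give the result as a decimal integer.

10637472375703456571

Stored little-endian, the bytes at ascending addresses are 93 9F E4 C4 15 D5 CB 3B.
Read back as big-endian, the last byte is least significant, giving 0x939FE4C415D5CB3B.
0x939FE4C415D5CB3B = 10637472375703456571.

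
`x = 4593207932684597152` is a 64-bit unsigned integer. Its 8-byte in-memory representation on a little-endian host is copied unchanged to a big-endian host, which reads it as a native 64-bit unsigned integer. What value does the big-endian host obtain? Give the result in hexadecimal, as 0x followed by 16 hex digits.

0xA0F72B67475ABE3F

4593207932684597152 in 64-bit hexadecimal is 0x3FBE5A47672BF7A0.
Stored little-endian, the bytes at ascending addresses are A0 F7 2B 67 47 5A BE 3F.
Read back as big-endian, the last byte is least significant, giving 0xA0F72B67475ABE3F.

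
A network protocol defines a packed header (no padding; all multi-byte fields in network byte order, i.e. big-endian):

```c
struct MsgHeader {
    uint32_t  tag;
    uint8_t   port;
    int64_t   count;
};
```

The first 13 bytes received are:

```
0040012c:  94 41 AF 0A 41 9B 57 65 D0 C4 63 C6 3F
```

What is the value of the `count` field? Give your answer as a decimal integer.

`count` follows `tag` (4 B), `port` (1 B), so it starts at offset 4 + 1 = 5 and occupies 8 bytes.
Bytes at offsets 5..12: 9B 57 65 D0 C4 63 C6 3F.
Big-endian stores the most-significant byte at the lowest address.
The bytes are already most-significant first: 0x9B5765D0C463C63F.
Top bit is set, so as a signed 64-bit value this is 0x9B5765D0C463C63F − 2^64 = -7253216727534418369.

-7253216727534418369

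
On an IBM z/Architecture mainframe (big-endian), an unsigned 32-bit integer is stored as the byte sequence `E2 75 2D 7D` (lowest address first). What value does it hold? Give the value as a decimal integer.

3799330173

In big-endian order the high byte comes first in memory.
The bytes are already most-significant first: 0xE2752D7D.
0xE2752D7D = 3799330173.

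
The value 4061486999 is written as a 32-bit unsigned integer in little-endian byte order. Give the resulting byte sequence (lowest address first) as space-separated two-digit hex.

97 5F 15 F2

4061486999 in hexadecimal, padded to 32 bits, is 0xF2155F97.
Split into bytes (most-significant first): F2 15 5F 97.
Little-endian stores the least-significant byte at the lowest address.
So at ascending addresses the bytes are 97 5F 15 F2.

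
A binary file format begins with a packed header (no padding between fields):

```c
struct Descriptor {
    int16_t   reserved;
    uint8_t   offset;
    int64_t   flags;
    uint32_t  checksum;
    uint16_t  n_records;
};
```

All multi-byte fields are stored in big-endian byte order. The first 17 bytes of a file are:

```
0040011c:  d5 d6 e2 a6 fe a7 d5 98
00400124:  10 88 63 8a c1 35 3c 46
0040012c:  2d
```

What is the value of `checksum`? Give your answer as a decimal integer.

2327917884

`checksum` follows `reserved` (2 B), `offset` (1 B), `flags` (8 B), so it starts at offset 2 + 1 + 8 = 11 and occupies 4 bytes.
Bytes at offsets 11..14: 8A C1 35 3C.
Big-endian: lowest address holds the most-significant byte.
The bytes are already most-significant first: 0x8AC1353C.
0x8AC1353C = 2327917884.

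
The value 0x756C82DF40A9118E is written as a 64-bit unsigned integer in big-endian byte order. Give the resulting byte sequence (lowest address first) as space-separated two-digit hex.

Split into bytes (most-significant first): 75 6C 82 DF 40 A9 11 8E.
Big-endian: lowest address holds the most-significant byte.
So the memory order matches the most-significant-first order: 75 6C 82 DF 40 A9 11 8E.

75 6C 82 DF 40 A9 11 8E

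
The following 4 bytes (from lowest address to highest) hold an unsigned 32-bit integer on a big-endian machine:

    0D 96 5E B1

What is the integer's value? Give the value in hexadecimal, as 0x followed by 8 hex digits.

0x0D965EB1

Big-endian stores the most-significant byte at the lowest address.
The bytes are already most-significant first: 0x0D965EB1.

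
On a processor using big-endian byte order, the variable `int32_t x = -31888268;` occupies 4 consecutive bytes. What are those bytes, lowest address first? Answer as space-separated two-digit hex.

FE 19 6C 74

Two's complement of -31888268 in 32 bits: 31888268 = 0x01E6938C; invert → 0xFE196C73; add 1 → 0xFE196C74.
Split into bytes (most-significant first): FE 19 6C 74.
Big-endian: lowest address holds the most-significant byte.
So the memory order matches the most-significant-first order: FE 19 6C 74.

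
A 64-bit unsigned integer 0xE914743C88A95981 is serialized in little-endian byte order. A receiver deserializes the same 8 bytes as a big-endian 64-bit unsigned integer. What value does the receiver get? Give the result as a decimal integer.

9320667306414839017

Stored little-endian, the bytes at ascending addresses are 81 59 A9 88 3C 74 14 E9.
Read back as big-endian, the last byte is least significant, giving 0x8159A9883C7414E9.
0x8159A9883C7414E9 = 9320667306414839017.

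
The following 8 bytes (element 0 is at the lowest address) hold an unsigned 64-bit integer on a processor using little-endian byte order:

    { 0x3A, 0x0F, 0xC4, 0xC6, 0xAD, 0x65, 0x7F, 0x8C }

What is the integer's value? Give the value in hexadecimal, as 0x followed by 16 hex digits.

0x8C7F65ADC6C40F3A

Little-endian: lowest address holds the least-significant byte.
Reassemble most-significant byte first: 8C 7F 65 AD C6 C4 0F 3A → 0x8C7F65ADC6C40F3A.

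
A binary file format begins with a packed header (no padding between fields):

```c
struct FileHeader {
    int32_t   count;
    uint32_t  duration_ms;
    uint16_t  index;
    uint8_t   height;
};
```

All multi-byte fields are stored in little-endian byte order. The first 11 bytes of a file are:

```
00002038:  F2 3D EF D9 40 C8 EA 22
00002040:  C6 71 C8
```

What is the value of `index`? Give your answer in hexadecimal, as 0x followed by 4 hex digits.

`index` follows `count` (4 B), `duration_ms` (4 B), so it starts at offset 4 + 4 = 8 and occupies 2 bytes.
Bytes at offsets 8..9: C6 71.
Little-endian: lowest address holds the least-significant byte.
Reassemble most-significant byte first: 71 C6 → 0x71C6.

0x71C6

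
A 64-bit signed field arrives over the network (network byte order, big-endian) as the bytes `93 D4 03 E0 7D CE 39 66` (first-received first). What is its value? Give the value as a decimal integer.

Big-endian stores the most-significant byte at the lowest address.
The bytes are already most-significant first: 0x93D403E07DCE3966.
Top bit is set, so as a signed 64-bit value this is 0x93D403E07DCE3966 − 2^64 = -7794600792353261210.

-7794600792353261210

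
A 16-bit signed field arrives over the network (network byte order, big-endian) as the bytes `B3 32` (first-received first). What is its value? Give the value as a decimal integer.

Big-endian: lowest address holds the most-significant byte.
The bytes are already most-significant first: 0xB332.
Top bit is set, so as a signed 16-bit value this is 0xB332 − 2^16 = -19662.

-19662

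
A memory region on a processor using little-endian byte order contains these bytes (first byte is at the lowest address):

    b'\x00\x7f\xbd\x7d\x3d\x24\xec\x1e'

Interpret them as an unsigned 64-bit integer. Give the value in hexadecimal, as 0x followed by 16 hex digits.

Little-endian: lowest address holds the least-significant byte.
Reassemble most-significant byte first: 1E EC 24 3D 7D BD 7F 00 → 0x1EEC243D7DBD7F00.

0x1EEC243D7DBD7F00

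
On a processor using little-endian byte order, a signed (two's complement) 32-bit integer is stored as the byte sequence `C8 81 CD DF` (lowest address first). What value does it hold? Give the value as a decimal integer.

-540180024

Little-endian stores the least-significant byte at the lowest address.
Reassemble most-significant byte first: DF CD 81 C8 → 0xDFCD81C8.
Top bit is set, so as a signed 32-bit value this is 0xDFCD81C8 − 2^32 = -540180024.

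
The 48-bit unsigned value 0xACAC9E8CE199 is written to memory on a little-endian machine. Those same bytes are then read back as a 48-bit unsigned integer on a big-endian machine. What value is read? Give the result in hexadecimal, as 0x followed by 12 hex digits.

0x99E18C9EACAC

Stored little-endian, the bytes at ascending addresses are 99 E1 8C 9E AC AC.
Read back as big-endian, the last byte is least significant, giving 0x99E18C9EACAC.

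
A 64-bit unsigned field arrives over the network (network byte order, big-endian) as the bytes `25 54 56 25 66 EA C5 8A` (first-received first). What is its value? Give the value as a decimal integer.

Big-endian stores the most-significant byte at the lowest address.
The bytes are already most-significant first: 0x2554562566EAC58A.
0x2554562566EAC58A = 2689869596087469450.

2689869596087469450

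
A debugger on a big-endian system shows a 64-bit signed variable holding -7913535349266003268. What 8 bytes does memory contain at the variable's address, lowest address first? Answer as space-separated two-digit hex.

Two's complement of -7913535349266003268 in 64 bits: 7913535349266003268 = 0x6DD28678F27F3544; invert → 0x922D79870D80CABB; add 1 → 0x922D79870D80CABC.
Split into bytes (most-significant first): 92 2D 79 87 0D 80 CA BC.
In big-endian order the high byte comes first in memory.
So the memory order matches the most-significant-first order: 92 2D 79 87 0D 80 CA BC.

92 2D 79 87 0D 80 CA BC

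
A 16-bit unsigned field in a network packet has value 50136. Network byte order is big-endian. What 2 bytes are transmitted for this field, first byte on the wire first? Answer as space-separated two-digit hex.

50136 in hexadecimal, padded to 16 bits, is 0xC3D8.
Split into bytes (most-significant first): C3 D8.
Big-endian: lowest address holds the most-significant byte.
So the memory order matches the most-significant-first order: C3 D8.

C3 D8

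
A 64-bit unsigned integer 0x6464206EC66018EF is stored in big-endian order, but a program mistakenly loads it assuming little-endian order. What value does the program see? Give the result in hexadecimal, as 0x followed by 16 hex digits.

0xEF1860C66E206464

Stored big-endian, the bytes at ascending addresses are 64 64 20 6E C6 60 18 EF.
Read back as little-endian, the first byte is least significant, giving 0xEF1860C66E206464.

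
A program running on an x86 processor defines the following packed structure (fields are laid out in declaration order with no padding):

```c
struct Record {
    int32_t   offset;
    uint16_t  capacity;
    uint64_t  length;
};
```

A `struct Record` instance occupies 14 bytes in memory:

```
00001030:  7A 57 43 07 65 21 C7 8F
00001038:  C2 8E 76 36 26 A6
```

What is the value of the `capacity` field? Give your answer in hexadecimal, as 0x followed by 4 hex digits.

`capacity` follows `offset` (4 bytes), so it starts at byte offset 4 and occupies 2 bytes.
Bytes at offsets 4..5: 65 21.
Little-endian: lowest address holds the least-significant byte.
Reassemble most-significant byte first: 21 65 → 0x2165.

0x2165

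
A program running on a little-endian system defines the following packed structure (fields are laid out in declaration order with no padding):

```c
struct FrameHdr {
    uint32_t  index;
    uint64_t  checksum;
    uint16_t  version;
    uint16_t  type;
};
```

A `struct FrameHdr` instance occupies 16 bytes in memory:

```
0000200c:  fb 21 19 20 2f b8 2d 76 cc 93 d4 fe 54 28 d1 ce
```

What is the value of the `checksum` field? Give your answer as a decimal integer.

18362464087061674031

`checksum` follows `index` (4 bytes), so it starts at byte offset 4 and occupies 8 bytes.
Bytes at offsets 4..11: 2F B8 2D 76 CC 93 D4 FE.
In little-endian order the low byte comes first in memory.
Reassemble most-significant byte first: FE D4 93 CC 76 2D B8 2F → 0xFED493CC762DB82F.
0xFED493CC762DB82F = 18362464087061674031.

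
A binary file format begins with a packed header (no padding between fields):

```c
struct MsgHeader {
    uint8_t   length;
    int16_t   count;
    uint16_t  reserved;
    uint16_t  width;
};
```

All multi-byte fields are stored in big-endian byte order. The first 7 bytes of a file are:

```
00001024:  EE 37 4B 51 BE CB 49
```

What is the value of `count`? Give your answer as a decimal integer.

`count` follows `length` (1 byte), so it starts at byte offset 1 and occupies 2 bytes.
Bytes at offsets 1..2: 37 4B.
Big-endian stores the most-significant byte at the lowest address.
The bytes are already most-significant first: 0x374B.
0x374B = 14155.

14155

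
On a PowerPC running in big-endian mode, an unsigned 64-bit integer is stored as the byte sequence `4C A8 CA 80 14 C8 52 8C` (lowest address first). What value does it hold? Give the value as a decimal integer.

5523887594423210636

Big-endian: lowest address holds the most-significant byte.
The bytes are already most-significant first: 0x4CA8CA8014C8528C.
0x4CA8CA8014C8528C = 5523887594423210636.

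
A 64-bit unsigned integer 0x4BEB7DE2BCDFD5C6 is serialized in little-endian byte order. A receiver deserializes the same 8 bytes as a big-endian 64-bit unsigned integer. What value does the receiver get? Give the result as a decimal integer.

Stored little-endian, the bytes at ascending addresses are C6 D5 DF BC E2 7D EB 4B.
Read back as big-endian, the last byte is least significant, giving 0xC6D5DFBCE27DEB4B.
0xC6D5DFBCE27DEB4B = 14327603791895849803.

14327603791895849803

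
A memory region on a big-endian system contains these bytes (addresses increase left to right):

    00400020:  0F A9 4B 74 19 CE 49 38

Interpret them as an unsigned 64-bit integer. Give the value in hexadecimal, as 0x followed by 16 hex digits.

0x0FA94B7419CE4938

Big-endian stores the most-significant byte at the lowest address.
The bytes are already most-significant first: 0x0FA94B7419CE4938.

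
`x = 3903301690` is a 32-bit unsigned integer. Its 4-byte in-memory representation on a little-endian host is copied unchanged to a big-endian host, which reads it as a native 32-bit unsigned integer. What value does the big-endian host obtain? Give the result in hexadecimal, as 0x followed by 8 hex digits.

0x3AA8A7E8

3903301690 in 32-bit hexadecimal is 0xE8A7A83A.
Stored little-endian, the bytes at ascending addresses are 3A A8 A7 E8.
Read back as big-endian, the last byte is least significant, giving 0x3AA8A7E8.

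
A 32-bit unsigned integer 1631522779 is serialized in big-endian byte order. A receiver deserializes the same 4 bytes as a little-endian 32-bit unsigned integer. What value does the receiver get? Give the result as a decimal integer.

3675209569

1631522779 in 32-bit hexadecimal is 0x613F0FDB.
Stored big-endian, the bytes at ascending addresses are 61 3F 0F DB.
Read back as little-endian, the first byte is least significant, giving 0xDB0F3F61.
0xDB0F3F61 = 3675209569.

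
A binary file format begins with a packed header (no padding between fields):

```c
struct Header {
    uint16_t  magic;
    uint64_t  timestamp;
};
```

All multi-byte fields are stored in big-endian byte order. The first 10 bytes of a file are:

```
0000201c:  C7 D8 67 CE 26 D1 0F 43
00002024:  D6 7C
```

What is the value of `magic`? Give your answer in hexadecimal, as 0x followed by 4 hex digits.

0xC7D8

`magic` is the first field, at byte offset 0, occupying 2 bytes.
Bytes at offsets 0..1: C7 D8.
Big-endian: lowest address holds the most-significant byte.
The bytes are already most-significant first: 0xC7D8.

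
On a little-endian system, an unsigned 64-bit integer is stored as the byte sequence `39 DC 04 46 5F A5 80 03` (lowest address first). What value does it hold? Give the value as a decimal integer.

252383407747947577

In little-endian order the low byte comes first in memory.
Reassemble most-significant byte first: 03 80 A5 5F 46 04 DC 39 → 0x0380A55F4604DC39.
0x0380A55F4604DC39 = 252383407747947577.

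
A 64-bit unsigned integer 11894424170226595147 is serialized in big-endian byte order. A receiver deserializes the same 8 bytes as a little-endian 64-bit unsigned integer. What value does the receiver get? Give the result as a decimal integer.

11894424170226595147 in 64-bit hexadecimal is 0xA5117BC3722D354B.
Stored big-endian, the bytes at ascending addresses are A5 11 7B C3 72 2D 35 4B.
Read back as little-endian, the first byte is least significant, giving 0x4B352D72C37B11A5.
0x4B352D72C37B11A5 = 5419287697539404197.

5419287697539404197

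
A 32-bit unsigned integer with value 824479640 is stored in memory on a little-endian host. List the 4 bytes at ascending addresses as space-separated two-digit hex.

98 8F 24 31

824479640 in hexadecimal, padded to 32 bits, is 0x31248F98.
Split into bytes (most-significant first): 31 24 8F 98.
In little-endian order the low byte comes first in memory.
So at ascending addresses the bytes are 98 8F 24 31.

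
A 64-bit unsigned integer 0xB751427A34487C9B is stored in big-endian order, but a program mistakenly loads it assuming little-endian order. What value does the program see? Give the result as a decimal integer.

11203909363217617335

Stored big-endian, the bytes at ascending addresses are B7 51 42 7A 34 48 7C 9B.
Read back as little-endian, the first byte is least significant, giving 0x9B7C48347A4251B7.
0x9B7C48347A4251B7 = 11203909363217617335.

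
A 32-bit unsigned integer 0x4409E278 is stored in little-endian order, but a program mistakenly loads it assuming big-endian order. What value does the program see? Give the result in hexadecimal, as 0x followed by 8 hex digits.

Stored little-endian, the bytes at ascending addresses are 78 E2 09 44.
Read back as big-endian, the last byte is least significant, giving 0x78E20944.

0x78E20944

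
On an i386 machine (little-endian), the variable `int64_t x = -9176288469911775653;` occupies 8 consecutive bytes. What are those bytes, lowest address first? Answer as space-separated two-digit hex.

5B 56 65 32 41 46 A7 80

Two's complement of -9176288469911775653 in 64 bits: 9176288469911775653 = 0x7F58B9BECD9AA9A5; invert → 0x80A746413265565A; add 1 → 0x80A746413265565B.
Split into bytes (most-significant first): 80 A7 46 41 32 65 56 5B.
Little-endian stores the least-significant byte at the lowest address.
So at ascending addresses the bytes are 5B 56 65 32 41 46 A7 80.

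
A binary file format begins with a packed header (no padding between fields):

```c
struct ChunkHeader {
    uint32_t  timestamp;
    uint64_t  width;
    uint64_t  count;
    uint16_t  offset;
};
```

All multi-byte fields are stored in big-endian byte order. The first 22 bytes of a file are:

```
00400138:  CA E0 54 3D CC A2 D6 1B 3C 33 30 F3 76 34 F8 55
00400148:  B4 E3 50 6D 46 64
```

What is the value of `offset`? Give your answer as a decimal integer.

18020

`offset` follows `timestamp` (4 B), `width` (8 B), `count` (8 B), so it starts at offset 4 + 8 + 8 = 20 and occupies 2 bytes.
Bytes at offsets 20..21: 46 64.
In big-endian order the high byte comes first in memory.
The bytes are already most-significant first: 0x4664.
0x4664 = 18020.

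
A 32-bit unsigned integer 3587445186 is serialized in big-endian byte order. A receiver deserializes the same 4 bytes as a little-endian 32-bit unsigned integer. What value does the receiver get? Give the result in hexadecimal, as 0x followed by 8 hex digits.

3587445186 in 32-bit hexadecimal is 0xD5D411C2.
Stored big-endian, the bytes at ascending addresses are D5 D4 11 C2.
Read back as little-endian, the first byte is least significant, giving 0xC211D4D5.

0xC211D4D5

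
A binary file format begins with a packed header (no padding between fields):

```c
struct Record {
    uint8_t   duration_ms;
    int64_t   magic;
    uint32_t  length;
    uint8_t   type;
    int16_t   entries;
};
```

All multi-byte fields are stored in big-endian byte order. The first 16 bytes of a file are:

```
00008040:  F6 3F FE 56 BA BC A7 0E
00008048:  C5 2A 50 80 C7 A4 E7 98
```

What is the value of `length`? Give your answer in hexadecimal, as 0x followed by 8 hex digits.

0x2A5080C7

`length` follows `duration_ms` (1 B), `magic` (8 B), so it starts at offset 1 + 8 = 9 and occupies 4 bytes.
Bytes at offsets 9..12: 2A 50 80 C7.
Big-endian: lowest address holds the most-significant byte.
The bytes are already most-significant first: 0x2A5080C7.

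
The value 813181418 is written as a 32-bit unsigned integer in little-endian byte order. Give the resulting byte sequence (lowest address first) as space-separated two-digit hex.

EA 29 78 30

813181418 in hexadecimal, padded to 32 bits, is 0x307829EA.
Split into bytes (most-significant first): 30 78 29 EA.
Little-endian stores the least-significant byte at the lowest address.
So at ascending addresses the bytes are EA 29 78 30.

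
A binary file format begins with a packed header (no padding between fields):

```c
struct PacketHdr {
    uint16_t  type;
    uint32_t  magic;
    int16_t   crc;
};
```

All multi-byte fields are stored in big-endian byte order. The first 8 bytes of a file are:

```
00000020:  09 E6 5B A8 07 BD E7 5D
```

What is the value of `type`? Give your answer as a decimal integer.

2534

`type` is the first field, at byte offset 0, occupying 2 bytes.
Bytes at offsets 0..1: 09 E6.
In big-endian order the high byte comes first in memory.
The bytes are already most-significant first: 0x09E6.
0x09E6 = 2534.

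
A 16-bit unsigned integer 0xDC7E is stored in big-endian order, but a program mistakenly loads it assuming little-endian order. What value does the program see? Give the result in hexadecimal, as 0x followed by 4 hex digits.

0x7EDC

Stored big-endian, the bytes at ascending addresses are DC 7E.
Read back as little-endian, the first byte is least significant, giving 0x7EDC.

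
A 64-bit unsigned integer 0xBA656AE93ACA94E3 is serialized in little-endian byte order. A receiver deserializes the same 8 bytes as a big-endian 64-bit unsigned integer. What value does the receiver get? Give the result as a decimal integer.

Stored little-endian, the bytes at ascending addresses are E3 94 CA 3A E9 6A 65 BA.
Read back as big-endian, the last byte is least significant, giving 0xE394CA3AE96A65BA.
0xE394CA3AE96A65BA = 16398954497535796666.

16398954497535796666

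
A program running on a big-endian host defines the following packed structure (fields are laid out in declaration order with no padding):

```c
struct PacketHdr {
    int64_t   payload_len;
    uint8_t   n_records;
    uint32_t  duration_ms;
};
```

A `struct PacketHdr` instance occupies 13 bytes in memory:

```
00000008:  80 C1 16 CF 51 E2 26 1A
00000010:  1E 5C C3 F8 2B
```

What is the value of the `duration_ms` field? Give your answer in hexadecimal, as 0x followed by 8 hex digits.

`duration_ms` follows `payload_len` (8 B), `n_records` (1 B), so it starts at offset 8 + 1 = 9 and occupies 4 bytes.
Bytes at offsets 9..12: 5C C3 F8 2B.
In big-endian order the high byte comes first in memory.
The bytes are already most-significant first: 0x5CC3F82B.

0x5CC3F82B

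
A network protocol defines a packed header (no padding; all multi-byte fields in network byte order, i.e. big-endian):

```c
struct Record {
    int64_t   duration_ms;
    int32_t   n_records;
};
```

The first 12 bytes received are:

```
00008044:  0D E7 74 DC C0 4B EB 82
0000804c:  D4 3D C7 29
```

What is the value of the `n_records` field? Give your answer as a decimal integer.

-734148823

`n_records` follows `duration_ms` (8 bytes), so it starts at byte offset 8 and occupies 4 bytes.
Bytes at offsets 8..11: D4 3D C7 29.
Big-endian: lowest address holds the most-significant byte.
The bytes are already most-significant first: 0xD43DC729.
Top bit is set, so as a signed 32-bit value this is 0xD43DC729 − 2^32 = -734148823.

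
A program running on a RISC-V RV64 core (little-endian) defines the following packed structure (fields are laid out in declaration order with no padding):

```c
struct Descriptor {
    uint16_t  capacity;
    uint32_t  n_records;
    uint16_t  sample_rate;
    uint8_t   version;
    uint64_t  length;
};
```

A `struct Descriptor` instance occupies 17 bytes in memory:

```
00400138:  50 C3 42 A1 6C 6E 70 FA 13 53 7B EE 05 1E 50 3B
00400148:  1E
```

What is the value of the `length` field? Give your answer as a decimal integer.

2178422934642522963

`length` follows `capacity` (2 B), `n_records` (4 B), `sample_rate` (2 B), `version` (1 B), so it starts at offset 2 + 4 + 2 + 1 = 9 and occupies 8 bytes.
Bytes at offsets 9..16: 53 7B EE 05 1E 50 3B 1E.
Little-endian: lowest address holds the least-significant byte.
Reassemble most-significant byte first: 1E 3B 50 1E 05 EE 7B 53 → 0x1E3B501E05EE7B53.
0x1E3B501E05EE7B53 = 2178422934642522963.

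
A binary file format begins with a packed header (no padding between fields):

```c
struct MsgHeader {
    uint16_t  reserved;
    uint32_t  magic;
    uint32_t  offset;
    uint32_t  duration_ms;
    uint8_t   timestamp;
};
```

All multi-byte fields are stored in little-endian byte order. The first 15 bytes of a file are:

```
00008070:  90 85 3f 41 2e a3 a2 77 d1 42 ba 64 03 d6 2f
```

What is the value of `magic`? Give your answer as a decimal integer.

`magic` follows `reserved` (2 bytes), so it starts at byte offset 2 and occupies 4 bytes.
Bytes at offsets 2..5: 3F 41 2E A3.
Little-endian stores the least-significant byte at the lowest address.
Reassemble most-significant byte first: A3 2E 41 3F → 0xA32E413F.
0xA32E413F = 2737717567.

2737717567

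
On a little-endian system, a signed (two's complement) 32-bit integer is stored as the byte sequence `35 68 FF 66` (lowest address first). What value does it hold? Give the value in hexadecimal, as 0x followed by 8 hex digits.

Little-endian: lowest address holds the least-significant byte.
Reassemble most-significant byte first: 66 FF 68 35 → 0x66FF6835.

0x66FF6835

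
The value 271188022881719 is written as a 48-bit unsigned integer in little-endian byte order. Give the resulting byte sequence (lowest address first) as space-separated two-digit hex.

B7 6D C5 E1 A4 F6

271188022881719 in hexadecimal, padded to 48 bits, is 0xF6A4E1C56DB7.
Split into bytes (most-significant first): F6 A4 E1 C5 6D B7.
In little-endian order the low byte comes first in memory.
So at ascending addresses the bytes are B7 6D C5 E1 A4 F6.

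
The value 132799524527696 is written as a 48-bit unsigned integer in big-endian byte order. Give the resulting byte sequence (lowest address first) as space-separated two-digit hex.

132799524527696 in hexadecimal, padded to 48 bits, is 0x78C7CC7C5E50.
Split into bytes (most-significant first): 78 C7 CC 7C 5E 50.
In big-endian order the high byte comes first in memory.
So the memory order matches the most-significant-first order: 78 C7 CC 7C 5E 50.

78 C7 CC 7C 5E 50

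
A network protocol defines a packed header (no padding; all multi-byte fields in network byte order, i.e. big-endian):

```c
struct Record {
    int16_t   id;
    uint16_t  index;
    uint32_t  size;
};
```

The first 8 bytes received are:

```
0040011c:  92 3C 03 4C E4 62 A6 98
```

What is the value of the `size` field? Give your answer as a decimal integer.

3831670424

`size` follows `id` (2 B), `index` (2 B), so it starts at offset 2 + 2 = 4 and occupies 4 bytes.
Bytes at offsets 4..7: E4 62 A6 98.
Big-endian stores the most-significant byte at the lowest address.
The bytes are already most-significant first: 0xE462A698.
0xE462A698 = 3831670424.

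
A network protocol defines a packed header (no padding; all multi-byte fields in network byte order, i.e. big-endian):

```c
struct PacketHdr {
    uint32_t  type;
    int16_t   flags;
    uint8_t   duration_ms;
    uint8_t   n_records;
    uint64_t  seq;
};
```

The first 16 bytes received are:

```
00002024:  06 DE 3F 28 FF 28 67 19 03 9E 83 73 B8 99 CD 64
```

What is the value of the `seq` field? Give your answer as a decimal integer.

`seq` follows `type` (4 B), `flags` (2 B), `duration_ms` (1 B), `n_records` (1 B), so it starts at offset 4 + 2 + 1 + 1 = 8 and occupies 8 bytes.
Bytes at offsets 8..15: 03 9E 83 73 B8 99 CD 64.
Big-endian: lowest address holds the most-significant byte.
The bytes are already most-significant first: 0x039E8373B899CD64.
0x039E8373B899CD64 = 260790361475632484.

260790361475632484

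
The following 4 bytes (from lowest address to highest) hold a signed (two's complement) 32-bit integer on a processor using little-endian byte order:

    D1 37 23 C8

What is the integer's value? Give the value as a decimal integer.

-937216047

Little-endian stores the least-significant byte at the lowest address.
Reassemble most-significant byte first: C8 23 37 D1 → 0xC82337D1.
Top bit is set, so as a signed 32-bit value this is 0xC82337D1 − 2^32 = -937216047.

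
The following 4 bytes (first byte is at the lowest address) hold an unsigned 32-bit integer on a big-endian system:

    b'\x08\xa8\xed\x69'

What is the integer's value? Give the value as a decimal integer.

145288553

In big-endian order the high byte comes first in memory.
The bytes are already most-significant first: 0x08A8ED69.
0x08A8ED69 = 145288553.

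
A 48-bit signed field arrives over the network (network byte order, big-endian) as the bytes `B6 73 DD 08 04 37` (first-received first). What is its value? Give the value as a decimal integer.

Big-endian: lowest address holds the most-significant byte.
The bytes are already most-significant first: 0xB673DD080437.
Top bit is set, so as a signed 48-bit value this is 0xB673DD080437 − 2^48 = -80866230926281.

-80866230926281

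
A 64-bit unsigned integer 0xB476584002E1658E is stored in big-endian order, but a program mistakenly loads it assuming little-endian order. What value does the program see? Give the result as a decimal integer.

Stored big-endian, the bytes at ascending addresses are B4 76 58 40 02 E1 65 8E.
Read back as little-endian, the first byte is least significant, giving 0x8E65E102405876B4.
0x8E65E102405876B4 = 10260854725819266740.

10260854725819266740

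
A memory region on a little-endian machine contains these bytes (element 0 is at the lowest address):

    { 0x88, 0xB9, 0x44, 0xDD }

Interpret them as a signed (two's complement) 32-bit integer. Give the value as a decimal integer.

-582698616

Little-endian: lowest address holds the least-significant byte.
Reassemble most-significant byte first: DD 44 B9 88 → 0xDD44B988.
Top bit is set, so as a signed 32-bit value this is 0xDD44B988 − 2^32 = -582698616.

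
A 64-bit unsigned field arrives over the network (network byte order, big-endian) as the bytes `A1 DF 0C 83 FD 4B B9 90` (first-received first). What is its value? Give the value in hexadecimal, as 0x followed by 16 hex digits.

Big-endian: lowest address holds the most-significant byte.
The bytes are already most-significant first: 0xA1DF0C83FD4BB990.

0xA1DF0C83FD4BB990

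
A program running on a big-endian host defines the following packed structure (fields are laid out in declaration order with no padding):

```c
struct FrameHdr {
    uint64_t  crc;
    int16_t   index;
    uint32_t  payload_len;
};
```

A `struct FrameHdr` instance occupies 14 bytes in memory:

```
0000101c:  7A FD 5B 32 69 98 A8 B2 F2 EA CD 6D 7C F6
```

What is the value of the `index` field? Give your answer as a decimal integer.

-3350

`index` follows `crc` (8 bytes), so it starts at byte offset 8 and occupies 2 bytes.
Bytes at offsets 8..9: F2 EA.
Big-endian stores the most-significant byte at the lowest address.
The bytes are already most-significant first: 0xF2EA.
Top bit is set, so as a signed 16-bit value this is 0xF2EA − 2^16 = -3350.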